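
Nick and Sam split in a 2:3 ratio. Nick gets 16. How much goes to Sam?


Find the multiplier:
16 / 2 = 8
Apply to Sam's share:
3 x 8 = 24

24


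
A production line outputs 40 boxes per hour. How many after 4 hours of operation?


Production rate: 40 boxes per hour
Time: 4 hours
Total: 40 x 4 = 160 boxes

160 boxes


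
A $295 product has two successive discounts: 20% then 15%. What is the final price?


First discount:
20% of $295 = $59
Price after first discount:
$295 - $59 = $236
Second discount:
15% of $236 = $35.40
Final price:
$236 - $35.40 = $200.60

$200.60


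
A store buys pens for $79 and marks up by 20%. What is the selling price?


Calculate the markup amount:
20% of $79 = $15.80
Add to cost:
$79 + $15.80 = $94.80

$94.80


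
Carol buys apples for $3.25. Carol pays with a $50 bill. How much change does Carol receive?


Start with the amount paid:
$50
Subtract the price:
$50 - $3.25 = $46.75

$46.75


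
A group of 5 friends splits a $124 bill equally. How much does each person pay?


Total bill: $124
Number of people: 5
Each pays: $124 / 5 = $24.80

$24.80


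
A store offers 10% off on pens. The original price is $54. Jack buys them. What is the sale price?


Calculate the discount amount:
10% of $54 = $5.40
Subtract from original:
$54 - $5.40 = $48.60

$48.60


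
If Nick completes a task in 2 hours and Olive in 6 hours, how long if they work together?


Nick's rate: 1/2 of the job per hour
Olive's rate: 1/6 of the job per hour
Combined rate: 1/2 + 1/6 = 2/3 per hour
Time = 1 / (2/3) = 3/2 = 1.5 hours

1.5 hours


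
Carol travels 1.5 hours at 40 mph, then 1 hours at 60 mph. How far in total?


Leg 1 distance:
40 x 1.5 = 60 miles
Leg 2 distance:
60 x 1 = 60 miles
Total distance:
60 + 60 = 120 miles

120 miles


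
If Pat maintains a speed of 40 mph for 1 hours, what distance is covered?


Use the formula: distance = speed x time
Speed = 40 mph, Time = 1 hours
40 x 1 = 40 miles

40 miles


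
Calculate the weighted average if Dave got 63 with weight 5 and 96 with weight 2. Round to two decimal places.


Weighted sum:
5 x 63 + 2 x 96 = 507
Total weight:
5 + 2 = 7
Weighted average:
507 / 7 = 72.4285... ≈ 72.43

72.43


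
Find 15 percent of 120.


Convert percentage to decimal:
15% = 0.15
Multiply:
120 x 0.15 = 18

18


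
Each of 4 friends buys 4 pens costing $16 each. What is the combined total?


Cost per person:
4 x $16 = $64
Group total:
4 x $64 = $256

$256


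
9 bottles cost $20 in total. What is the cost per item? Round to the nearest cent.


Total cost: $20
Number of items: 9
Unit price: $20 / 9 = $2.2222... ≈ $2.22

$2.22


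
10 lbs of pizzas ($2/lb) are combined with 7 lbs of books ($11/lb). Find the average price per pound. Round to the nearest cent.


Cost of pizzas:
10 x $2 = $20
Cost of books:
7 x $11 = $77
Total cost: $20 + $77 = $97
Total weight: 17 lbs
Average: $97 / 17 = $5.7058... ≈ $5.71/lb

$5.71/lb


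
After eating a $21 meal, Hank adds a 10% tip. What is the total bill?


Calculate the tip:
10% of $21 = $2.10
Add tip to meal cost:
$21 + $2.10 = $23.10

$23.10


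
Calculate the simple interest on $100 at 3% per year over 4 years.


Use the formula I = P x R x T / 100
P x R x T = 100 x 3 x 4 = 1200
I = 1200 / 100 = $12

$12


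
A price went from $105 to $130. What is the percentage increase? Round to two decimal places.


Find the absolute change:
|130 - 105| = 25
Divide by original and multiply by 100:
25 / 105 x 100 = 23.8095...% ≈ 23.81%

23.81%


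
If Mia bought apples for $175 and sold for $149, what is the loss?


Selling price = $149
Cost price = $175
Loss = cost price - selling price:
Loss = $175 - $149 = $26

$26


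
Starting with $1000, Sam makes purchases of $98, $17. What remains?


Add up expenses:
$98 + $17 = $115
Subtract from budget:
$1000 - $115 = $885

$885


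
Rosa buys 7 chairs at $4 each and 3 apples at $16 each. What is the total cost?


Cost of chairs:
7 x $4 = $28
Cost of apples:
3 x $16 = $48
Add both:
$28 + $48 = $76

$76


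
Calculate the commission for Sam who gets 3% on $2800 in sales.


Convert rate to decimal:
3% = 0.03
Multiply by sales:
$2800 x 0.03 = $84

$84


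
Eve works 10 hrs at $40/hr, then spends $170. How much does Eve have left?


Calculate earnings:
10 x $40 = $400
Subtract spending:
$400 - $170 = $230

$230


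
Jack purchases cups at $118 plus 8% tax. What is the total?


Calculate the tax:
8% of $118 = $9.44
Add tax to price:
$118 + $9.44 = $127.44

$127.44


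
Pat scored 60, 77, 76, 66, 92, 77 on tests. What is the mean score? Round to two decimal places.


Add the scores:
60 + 77 + 76 + 66 + 92 + 77 = 448
Divide by the number of tests:
448 / 6 = 74.6666... ≈ 74.67

74.67


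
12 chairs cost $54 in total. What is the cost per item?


Total cost: $54
Number of items: 12
Unit price: $54 / 12 = $4.50

$4.50


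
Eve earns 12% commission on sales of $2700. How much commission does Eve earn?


Convert rate to decimal:
12% = 0.12
Multiply by sales:
$2700 x 0.12 = $324

$324


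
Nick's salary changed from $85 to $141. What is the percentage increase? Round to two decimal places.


Find the absolute change:
|141 - 85| = 56
Divide by original and multiply by 100:
56 / 85 x 100 = 65.8823...% ≈ 65.88%

65.88%


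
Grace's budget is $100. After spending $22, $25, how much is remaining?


Add up expenses:
$22 + $25 = $47
Subtract from budget:
$100 - $47 = $53

$53


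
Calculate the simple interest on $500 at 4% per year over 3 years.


Use the formula I = P x R x T / 100
P x R x T = 500 x 4 x 3 = 6000
I = 6000 / 100 = $60

$60


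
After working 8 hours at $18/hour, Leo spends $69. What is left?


Calculate earnings:
8 x $18 = $144
Subtract spending:
$144 - $69 = $75

$75


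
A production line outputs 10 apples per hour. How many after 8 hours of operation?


Production rate: 10 apples per hour
Time: 8 hours
Total: 10 x 8 = 80 apples

80 apples


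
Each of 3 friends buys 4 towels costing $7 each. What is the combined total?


Cost per person:
4 x $7 = $28
Group total:
3 x $28 = $84

$84


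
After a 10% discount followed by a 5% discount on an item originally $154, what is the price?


First discount:
10% of $154 = $15.40
Price after first discount:
$154 - $15.40 = $138.60
Second discount:
5% of $138.60 = $6.93
Final price:
$138.60 - $6.93 = $131.67

$131.67


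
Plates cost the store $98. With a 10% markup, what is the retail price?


Calculate the markup amount:
10% of $98 = $9.80
Add to cost:
$98 + $9.80 = $107.80

$107.80


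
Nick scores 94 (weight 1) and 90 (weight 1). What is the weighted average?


Weighted sum:
1 x 94 + 1 x 90 = 184
Total weight:
1 + 1 = 2
Weighted average:
184 / 2 = 92

92


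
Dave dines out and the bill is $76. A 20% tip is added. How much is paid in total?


Calculate the tip:
20% of $76 = $15.20
Add tip to meal cost:
$76 + $15.20 = $91.20

$91.20


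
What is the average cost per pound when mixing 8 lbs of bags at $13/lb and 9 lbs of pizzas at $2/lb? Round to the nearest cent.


Cost of bags:
8 x $13 = $104
Cost of pizzas:
9 x $2 = $18
Total cost: $104 + $18 = $122
Total weight: 17 lbs
Average: $122 / 17 = $7.1764... ≈ $7.18/lb

$7.18/lb


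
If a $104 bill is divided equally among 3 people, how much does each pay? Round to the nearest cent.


Total bill: $104
Number of people: 3
Each pays: $104 / 3 = $34.6666... ≈ $34.67

$34.67


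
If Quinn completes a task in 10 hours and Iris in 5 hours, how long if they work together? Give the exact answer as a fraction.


Quinn's rate: 1/10 of the job per hour
Iris's rate: 1/5 of the job per hour
Combined rate: 1/10 + 1/5 = 3/10 per hour
Time = 1 / (3/10) = 10/3 hours (≈ 3.33 hours)

10/3 hours


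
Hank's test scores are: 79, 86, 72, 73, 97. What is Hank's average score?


Add the scores:
79 + 86 + 72 + 73 + 97 = 407
Divide by the number of tests:
407 / 5 = 81.4

81.4


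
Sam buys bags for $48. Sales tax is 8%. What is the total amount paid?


Calculate the tax:
8% of $48 = $3.84
Add tax to price:
$48 + $3.84 = $51.84

$51.84


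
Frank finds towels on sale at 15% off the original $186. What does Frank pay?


Calculate the discount amount:
15% of $186 = $27.90
Subtract from original:
$186 - $27.90 = $158.10

$158.10


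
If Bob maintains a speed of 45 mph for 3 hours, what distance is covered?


Use the formula: distance = speed x time
Speed = 45 mph, Time = 3 hours
45 x 3 = 135 miles

135 miles


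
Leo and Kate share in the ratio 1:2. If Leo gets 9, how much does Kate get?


Find the multiplier:
9 / 1 = 9
Apply to Kate's share:
2 x 9 = 18

18


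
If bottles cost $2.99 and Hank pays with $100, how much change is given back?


Start with the amount paid:
$100
Subtract the price:
$100 - $2.99 = $97.01

$97.01


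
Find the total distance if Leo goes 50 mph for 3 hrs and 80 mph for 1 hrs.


Leg 1 distance:
50 x 3 = 150 miles
Leg 2 distance:
80 x 1 = 80 miles
Total distance:
150 + 80 = 230 miles

230 miles


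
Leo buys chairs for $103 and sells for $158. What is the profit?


Selling price = $158
Cost price = $103
Profit = selling price - cost price:
Profit = $158 - $103 = $55

$55


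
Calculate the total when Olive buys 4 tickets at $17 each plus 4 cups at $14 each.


Cost of tickets:
4 x $17 = $68
Cost of cups:
4 x $14 = $56
Add both:
$68 + $56 = $124

$124


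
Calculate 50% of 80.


Convert percentage to decimal:
50% = 0.5
Multiply:
80 x 0.5 = 40

40


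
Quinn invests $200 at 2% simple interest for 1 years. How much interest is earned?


Use the formula I = P x R x T / 100
P x R x T = 200 x 2 x 1 = 400
I = 400 / 100 = $4

$4


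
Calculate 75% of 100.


Convert percentage to decimal:
75% = 0.75
Multiply:
100 x 0.75 = 75

75


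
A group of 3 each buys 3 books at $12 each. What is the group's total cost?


Cost per person:
3 x $12 = $36
Group total:
3 x $36 = $108

$108


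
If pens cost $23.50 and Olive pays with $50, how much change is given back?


Start with the amount paid:
$50
Subtract the price:
$50 - $23.50 = $26.50

$26.50


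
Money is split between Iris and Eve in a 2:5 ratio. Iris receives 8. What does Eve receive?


Find the multiplier:
8 / 2 = 4
Apply to Eve's share:
5 x 4 = 20

20


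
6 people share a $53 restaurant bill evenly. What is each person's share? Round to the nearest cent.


Total bill: $53
Number of people: 6
Each pays: $53 / 6 = $8.8333... ≈ $8.83

$8.83


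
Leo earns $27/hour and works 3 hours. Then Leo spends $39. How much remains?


Calculate earnings:
3 x $27 = $81
Subtract spending:
$81 - $39 = $42

$42


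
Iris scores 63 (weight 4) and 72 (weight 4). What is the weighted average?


Weighted sum:
4 x 63 + 4 x 72 = 540
Total weight:
4 + 4 = 8
Weighted average:
540 / 8 = 67.5

67.5


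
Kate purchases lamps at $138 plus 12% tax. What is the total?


Calculate the tax:
12% of $138 = $16.56
Add tax to price:
$138 + $16.56 = $154.56

$154.56


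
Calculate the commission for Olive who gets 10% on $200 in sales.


Convert rate to decimal:
10% = 0.1
Multiply by sales:
$200 x 0.1 = $20

$20


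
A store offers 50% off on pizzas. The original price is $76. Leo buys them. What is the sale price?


Calculate the discount amount:
50% of $76 = $38
Subtract from original:
$76 - $38 = $38

$38


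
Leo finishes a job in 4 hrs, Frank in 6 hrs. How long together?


Leo's rate: 1/4 of the job per hour
Frank's rate: 1/6 of the job per hour
Combined rate: 1/4 + 1/6 = 5/12 per hour
Time = 1 / (5/12) = 12/5 = 2.4 hours

2.4 hours


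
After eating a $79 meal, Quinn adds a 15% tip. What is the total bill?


Calculate the tip:
15% of $79 = $11.85
Add tip to meal cost:
$79 + $11.85 = $90.85

$90.85


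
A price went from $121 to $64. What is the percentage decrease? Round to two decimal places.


Find the absolute change:
|64 - 121| = 57
Divide by original and multiply by 100:
57 / 121 x 100 = 47.1074...% ≈ 47.11%

47.11%


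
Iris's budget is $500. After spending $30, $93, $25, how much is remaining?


Add up expenses:
$30 + $93 + $25 = $148
Subtract from budget:
$500 - $148 = $352

$352


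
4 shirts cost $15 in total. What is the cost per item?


Total cost: $15
Number of items: 4
Unit price: $15 / 4 = $3.75

$3.75


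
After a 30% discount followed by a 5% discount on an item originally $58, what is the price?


First discount:
30% of $58 = $17.40
Price after first discount:
$58 - $17.40 = $40.60
Second discount:
5% of $40.60 = $2.03
Final price:
$40.60 - $2.03 = $38.57

$38.57


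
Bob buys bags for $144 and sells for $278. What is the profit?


Selling price = $278
Cost price = $144
Profit = selling price - cost price:
Profit = $278 - $144 = $134

$134


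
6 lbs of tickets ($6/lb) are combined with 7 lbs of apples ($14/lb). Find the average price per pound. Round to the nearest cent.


Cost of tickets:
6 x $6 = $36
Cost of apples:
7 x $14 = $98
Total cost: $36 + $98 = $134
Total weight: 13 lbs
Average: $134 / 13 = $10.3076... ≈ $10.31/lb

$10.31/lb


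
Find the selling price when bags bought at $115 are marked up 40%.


Calculate the markup amount:
40% of $115 = $46
Add to cost:
$115 + $46 = $161

$161


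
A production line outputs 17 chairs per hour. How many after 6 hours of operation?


Production rate: 17 chairs per hour
Time: 6 hours
Total: 17 x 6 = 102 chairs

102 chairs


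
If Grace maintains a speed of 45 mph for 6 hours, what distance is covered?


Use the formula: distance = speed x time
Speed = 45 mph, Time = 6 hours
45 x 6 = 270 miles

270 miles


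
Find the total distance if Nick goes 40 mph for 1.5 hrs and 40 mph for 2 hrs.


Leg 1 distance:
40 x 1.5 = 60 miles
Leg 2 distance:
40 x 2 = 80 miles
Total distance:
60 + 80 = 140 miles

140 miles


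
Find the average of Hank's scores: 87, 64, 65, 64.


Add the scores:
87 + 64 + 65 + 64 = 280
Divide by the number of tests:
280 / 4 = 70

70


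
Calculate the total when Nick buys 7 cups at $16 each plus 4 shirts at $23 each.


Cost of cups:
7 x $16 = $112
Cost of shirts:
4 x $23 = $92
Add both:
$112 + $92 = $204

$204


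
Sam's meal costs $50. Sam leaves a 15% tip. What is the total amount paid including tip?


Calculate the tip:
15% of $50 = $7.50
Add tip to meal cost:
$50 + $7.50 = $57.50

$57.50


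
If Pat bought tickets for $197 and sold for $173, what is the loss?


Selling price = $173
Cost price = $197
Loss = cost price - selling price:
Loss = $197 - $173 = $24

$24


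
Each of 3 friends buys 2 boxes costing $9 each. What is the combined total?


Cost per person:
2 x $9 = $18
Group total:
3 x $18 = $54

$54


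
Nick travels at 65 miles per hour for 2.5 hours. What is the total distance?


Use the formula: distance = speed x time
Speed = 65 mph, Time = 2.5 hours
65 x 2.5 = 162.5 miles

162.5 miles


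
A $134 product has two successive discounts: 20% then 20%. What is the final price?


First discount:
20% of $134 = $26.80
Price after first discount:
$134 - $26.80 = $107.20
Second discount:
20% of $107.20 = $21.44
Final price:
$107.20 - $21.44 = $85.76

$85.76


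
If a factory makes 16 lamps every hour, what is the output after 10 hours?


Production rate: 16 lamps per hour
Time: 10 hours
Total: 16 x 10 = 160 lamps

160 lamps


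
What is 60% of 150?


Convert percentage to decimal:
60% = 0.6
Multiply:
150 x 0.6 = 90

90


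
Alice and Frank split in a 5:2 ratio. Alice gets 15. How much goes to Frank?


Find the multiplier:
15 / 5 = 3
Apply to Frank's share:
2 x 3 = 6

6


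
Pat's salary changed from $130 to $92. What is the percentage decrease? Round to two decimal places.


Find the absolute change:
|92 - 130| = 38
Divide by original and multiply by 100:
38 / 130 x 100 = 29.2307...% ≈ 29.23%

29.23%


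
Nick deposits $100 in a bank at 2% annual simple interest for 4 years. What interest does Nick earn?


Use the formula I = P x R x T / 100
P x R x T = 100 x 2 x 4 = 800
I = 800 / 100 = $8

$8


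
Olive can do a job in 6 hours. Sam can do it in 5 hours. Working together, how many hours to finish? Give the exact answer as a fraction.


Olive's rate: 1/6 of the job per hour
Sam's rate: 1/5 of the job per hour
Combined rate: 1/6 + 1/5 = 11/30 per hour
Time = 1 / (11/30) = 30/11 hours (≈ 2.73 hours)

30/11 hours


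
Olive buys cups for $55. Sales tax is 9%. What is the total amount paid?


Calculate the tax:
9% of $55 = $4.95
Add tax to price:
$55 + $4.95 = $59.95

$59.95


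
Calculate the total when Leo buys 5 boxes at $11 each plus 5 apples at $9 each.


Cost of boxes:
5 x $11 = $55
Cost of apples:
5 x $9 = $45
Add both:
$55 + $45 = $100

$100


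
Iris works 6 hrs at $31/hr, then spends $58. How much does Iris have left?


Calculate earnings:
6 x $31 = $186
Subtract spending:
$186 - $58 = $128

$128


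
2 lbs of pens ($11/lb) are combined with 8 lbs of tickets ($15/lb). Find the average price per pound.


Cost of pens:
2 x $11 = $22
Cost of tickets:
8 x $15 = $120
Total cost: $22 + $120 = $142
Total weight: 10 lbs
Average: $142 / 10 = $14.20/lb

$14.20/lb


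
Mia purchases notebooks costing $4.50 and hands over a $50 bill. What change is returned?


Start with the amount paid:
$50
Subtract the price:
$50 - $4.50 = $45.50

$45.50


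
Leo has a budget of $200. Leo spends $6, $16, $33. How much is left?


Add up expenses:
$6 + $16 + $33 = $55
Subtract from budget:
$200 - $55 = $145

$145


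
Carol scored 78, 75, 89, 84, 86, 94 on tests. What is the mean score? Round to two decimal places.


Add the scores:
78 + 75 + 89 + 84 + 86 + 94 = 506
Divide by the number of tests:
506 / 6 = 84.3333... ≈ 84.33

84.33


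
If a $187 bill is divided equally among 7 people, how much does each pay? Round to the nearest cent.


Total bill: $187
Number of people: 7
Each pays: $187 / 7 = $26.7142... ≈ $26.71

$26.71


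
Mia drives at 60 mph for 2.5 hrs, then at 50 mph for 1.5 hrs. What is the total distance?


Leg 1 distance:
60 x 2.5 = 150 miles
Leg 2 distance:
50 x 1.5 = 75 miles
Total distance:
150 + 75 = 225 miles

225 miles


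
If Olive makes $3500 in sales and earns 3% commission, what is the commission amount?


Convert rate to decimal:
3% = 0.03
Multiply by sales:
$3500 x 0.03 = $105

$105


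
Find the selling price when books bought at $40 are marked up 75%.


Calculate the markup amount:
75% of $40 = $30
Add to cost:
$40 + $30 = $70

$70


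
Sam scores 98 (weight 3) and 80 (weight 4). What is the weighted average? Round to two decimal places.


Weighted sum:
3 x 98 + 4 x 80 = 614
Total weight:
3 + 4 = 7
Weighted average:
614 / 7 = 87.7142... ≈ 87.71

87.71


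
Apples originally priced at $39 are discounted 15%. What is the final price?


Calculate the discount amount:
15% of $39 = $5.85
Subtract from original:
$39 - $5.85 = $33.15

$33.15


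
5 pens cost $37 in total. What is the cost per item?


Total cost: $37
Number of items: 5
Unit price: $37 / 5 = $7.40

$7.40


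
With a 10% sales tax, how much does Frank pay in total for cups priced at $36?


Calculate the tax:
10% of $36 = $3.60
Add tax to price:
$36 + $3.60 = $39.60

$39.60


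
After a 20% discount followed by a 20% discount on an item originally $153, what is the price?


First discount:
20% of $153 = $30.60
Price after first discount:
$153 - $30.60 = $122.40
Second discount:
20% of $122.40 = $24.48
Final price:
$122.40 - $24.48 = $97.92

$97.92


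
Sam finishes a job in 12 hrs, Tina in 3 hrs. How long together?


Sam's rate: 1/12 of the job per hour
Tina's rate: 1/3 of the job per hour
Combined rate: 1/12 + 1/3 = 5/12 per hour
Time = 1 / (5/12) = 12/5 = 2.4 hours

2.4 hours


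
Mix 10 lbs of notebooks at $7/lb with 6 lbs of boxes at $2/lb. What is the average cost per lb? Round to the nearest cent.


Cost of notebooks:
10 x $7 = $70
Cost of boxes:
6 x $2 = $12
Total cost: $70 + $12 = $82
Total weight: 16 lbs
Average: $82 / 16 = $5.125 ≈ $5.13/lb

$5.13/lb


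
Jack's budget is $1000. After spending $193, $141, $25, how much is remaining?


Add up expenses:
$193 + $141 + $25 = $359
Subtract from budget:
$1000 - $359 = $641

$641


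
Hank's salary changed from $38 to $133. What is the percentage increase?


Find the absolute change:
|133 - 38| = 95
Divide by original and multiply by 100:
95 / 38 x 100 = 250%

250%


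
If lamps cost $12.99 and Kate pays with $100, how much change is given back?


Start with the amount paid:
$100
Subtract the price:
$100 - $12.99 = $87.01

$87.01


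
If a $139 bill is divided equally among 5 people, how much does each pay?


Total bill: $139
Number of people: 5
Each pays: $139 / 5 = $27.80

$27.80


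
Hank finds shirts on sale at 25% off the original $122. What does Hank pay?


Calculate the discount amount:
25% of $122 = $30.50
Subtract from original:
$122 - $30.50 = $91.50

$91.50


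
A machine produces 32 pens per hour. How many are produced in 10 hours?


Production rate: 32 pens per hour
Time: 10 hours
Total: 32 x 10 = 320 pens

320 pens


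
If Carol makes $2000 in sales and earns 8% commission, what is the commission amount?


Convert rate to decimal:
8% = 0.08
Multiply by sales:
$2000 x 0.08 = $160

$160


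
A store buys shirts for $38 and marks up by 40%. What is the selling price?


Calculate the markup amount:
40% of $38 = $15.20
Add to cost:
$38 + $15.20 = $53.20

$53.20


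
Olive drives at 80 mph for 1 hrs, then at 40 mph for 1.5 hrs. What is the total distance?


Leg 1 distance:
80 x 1 = 80 miles
Leg 2 distance:
40 x 1.5 = 60 miles
Total distance:
80 + 60 = 140 miles

140 miles


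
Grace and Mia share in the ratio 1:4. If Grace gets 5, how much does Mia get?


Find the multiplier:
5 / 1 = 5
Apply to Mia's share:
4 x 5 = 20

20


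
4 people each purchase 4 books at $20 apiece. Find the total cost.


Cost per person:
4 x $20 = $80
Group total:
4 x $80 = $320

$320


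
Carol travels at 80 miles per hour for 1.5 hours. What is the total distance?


Use the formula: distance = speed x time
Speed = 80 mph, Time = 1.5 hours
80 x 1.5 = 120 miles

120 miles


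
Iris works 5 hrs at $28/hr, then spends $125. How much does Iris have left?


Calculate earnings:
5 x $28 = $140
Subtract spending:
$140 - $125 = $15

$15


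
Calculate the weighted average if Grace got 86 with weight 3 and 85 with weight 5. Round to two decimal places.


Weighted sum:
3 x 86 + 5 x 85 = 683
Total weight:
3 + 5 = 8
Weighted average:
683 / 8 = 85.375 ≈ 85.38

85.38


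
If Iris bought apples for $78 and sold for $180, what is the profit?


Selling price = $180
Cost price = $78
Profit = selling price - cost price:
Profit = $180 - $78 = $102

$102


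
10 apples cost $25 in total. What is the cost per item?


Total cost: $25
Number of items: 10
Unit price: $25 / 10 = $2.50

$2.50


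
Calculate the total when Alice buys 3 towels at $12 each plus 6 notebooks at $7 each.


Cost of towels:
3 x $12 = $36
Cost of notebooks:
6 x $7 = $42
Add both:
$36 + $42 = $78

$78


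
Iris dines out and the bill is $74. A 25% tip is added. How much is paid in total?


Calculate the tip:
25% of $74 = $18.50
Add tip to meal cost:
$74 + $18.50 = $92.50

$92.50


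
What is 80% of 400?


Convert percentage to decimal:
80% = 0.8
Multiply:
400 x 0.8 = 320

320


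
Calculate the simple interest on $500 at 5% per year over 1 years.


Use the formula I = P x R x T / 100
P x R x T = 500 x 5 x 1 = 2500
I = 2500 / 100 = $25

$25


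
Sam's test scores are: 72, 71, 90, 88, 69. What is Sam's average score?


Add the scores:
72 + 71 + 90 + 88 + 69 = 390
Divide by the number of tests:
390 / 5 = 78

78


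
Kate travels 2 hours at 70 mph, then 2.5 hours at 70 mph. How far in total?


Leg 1 distance:
70 x 2 = 140 miles
Leg 2 distance:
70 x 2.5 = 175 miles
Total distance:
140 + 175 = 315 miles

315 miles


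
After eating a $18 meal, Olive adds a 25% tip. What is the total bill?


Calculate the tip:
25% of $18 = $4.50
Add tip to meal cost:
$18 + $4.50 = $22.50

$22.50


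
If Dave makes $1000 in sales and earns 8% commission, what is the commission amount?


Convert rate to decimal:
8% = 0.08
Multiply by sales:
$1000 x 0.08 = $80

$80


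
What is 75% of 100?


Convert percentage to decimal:
75% = 0.75
Multiply:
100 x 0.75 = 75

75


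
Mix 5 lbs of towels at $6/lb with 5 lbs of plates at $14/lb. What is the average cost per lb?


Cost of towels:
5 x $6 = $30
Cost of plates:
5 x $14 = $70
Total cost: $30 + $70 = $100
Total weight: 10 lbs
Average: $100 / 10 = $10/lb

$10/lb


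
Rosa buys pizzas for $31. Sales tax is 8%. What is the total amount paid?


Calculate the tax:
8% of $31 = $2.48
Add tax to price:
$31 + $2.48 = $33.48

$33.48


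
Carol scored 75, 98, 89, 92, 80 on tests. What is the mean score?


Add the scores:
75 + 98 + 89 + 92 + 80 = 434
Divide by the number of tests:
434 / 5 = 86.8

86.8


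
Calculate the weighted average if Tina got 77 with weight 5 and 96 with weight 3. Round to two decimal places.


Weighted sum:
5 x 77 + 3 x 96 = 673
Total weight:
5 + 3 = 8
Weighted average:
673 / 8 = 84.125 ≈ 84.13

84.13


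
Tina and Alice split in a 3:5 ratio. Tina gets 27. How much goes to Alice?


Find the multiplier:
27 / 3 = 9
Apply to Alice's share:
5 x 9 = 45

45


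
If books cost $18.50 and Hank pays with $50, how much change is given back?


Start with the amount paid:
$50
Subtract the price:
$50 - $18.50 = $31.50

$31.50


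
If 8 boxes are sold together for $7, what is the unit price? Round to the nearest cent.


Total cost: $7
Number of items: 8
Unit price: $7 / 8 = $0.875 ≈ $0.88

$0.88


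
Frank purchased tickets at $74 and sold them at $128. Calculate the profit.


Selling price = $128
Cost price = $74
Profit = selling price - cost price:
Profit = $128 - $74 = $54

$54


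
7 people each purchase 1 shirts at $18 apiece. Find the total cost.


Cost per person:
1 x $18 = $18
Group total:
7 x $18 = $126

$126


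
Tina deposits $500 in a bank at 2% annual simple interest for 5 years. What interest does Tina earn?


Use the formula I = P x R x T / 100
P x R x T = 500 x 2 x 5 = 5000
I = 5000 / 100 = $50

$50


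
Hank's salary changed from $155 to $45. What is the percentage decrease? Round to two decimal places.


Find the absolute change:
|45 - 155| = 110
Divide by original and multiply by 100:
110 / 155 x 100 = 70.9677...% ≈ 70.97%

70.97%


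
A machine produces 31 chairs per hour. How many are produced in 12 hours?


Production rate: 31 chairs per hour
Time: 12 hours
Total: 31 x 12 = 372 chairs

372 chairs


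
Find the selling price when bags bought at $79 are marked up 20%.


Calculate the markup amount:
20% of $79 = $15.80
Add to cost:
$79 + $15.80 = $94.80

$94.80


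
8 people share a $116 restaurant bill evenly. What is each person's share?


Total bill: $116
Number of people: 8
Each pays: $116 / 8 = $14.50

$14.50


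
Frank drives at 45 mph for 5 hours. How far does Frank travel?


Use the formula: distance = speed x time
Speed = 45 mph, Time = 5 hours
45 x 5 = 225 miles

225 miles


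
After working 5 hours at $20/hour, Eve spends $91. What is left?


Calculate earnings:
5 x $20 = $100
Subtract spending:
$100 - $91 = $9

$9


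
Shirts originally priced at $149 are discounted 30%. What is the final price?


Calculate the discount amount:
30% of $149 = $44.70
Subtract from original:
$149 - $44.70 = $104.30

$104.30


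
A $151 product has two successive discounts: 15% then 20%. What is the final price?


First discount:
15% of $151 = $22.65
Price after first discount:
$151 - $22.65 = $128.35
Second discount:
20% of $128.35 = $25.67
Final price:
$128.35 - $25.67 = $102.68

$102.68


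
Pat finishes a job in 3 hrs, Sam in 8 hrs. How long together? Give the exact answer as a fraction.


Pat's rate: 1/3 of the job per hour
Sam's rate: 1/8 of the job per hour
Combined rate: 1/3 + 1/8 = 11/24 per hour
Time = 1 / (11/24) = 24/11 hours (≈ 2.18 hours)

24/11 hours


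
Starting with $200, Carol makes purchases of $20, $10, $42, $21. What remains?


Add up expenses:
$20 + $10 + $42 + $21 = $93
Subtract from budget:
$200 - $93 = $107

$107


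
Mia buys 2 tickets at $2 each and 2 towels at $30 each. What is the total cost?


Cost of tickets:
2 x $2 = $4
Cost of towels:
2 x $30 = $60
Add both:
$4 + $60 = $64

$64


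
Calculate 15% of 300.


Convert percentage to decimal:
15% = 0.15
Multiply:
300 x 0.15 = 45

45


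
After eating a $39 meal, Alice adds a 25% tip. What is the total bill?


Calculate the tip:
25% of $39 = $9.75
Add tip to meal cost:
$39 + $9.75 = $48.75

$48.75


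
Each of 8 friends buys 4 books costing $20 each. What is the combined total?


Cost per person:
4 x $20 = $80
Group total:
8 x $80 = $640

$640


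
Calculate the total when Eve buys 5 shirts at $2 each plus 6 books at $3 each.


Cost of shirts:
5 x $2 = $10
Cost of books:
6 x $3 = $18
Add both:
$10 + $18 = $28

$28


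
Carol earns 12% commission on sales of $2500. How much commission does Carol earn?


Convert rate to decimal:
12% = 0.12
Multiply by sales:
$2500 x 0.12 = $300

$300


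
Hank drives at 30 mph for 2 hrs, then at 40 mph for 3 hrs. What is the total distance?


Leg 1 distance:
30 x 2 = 60 miles
Leg 2 distance:
40 x 3 = 120 miles
Total distance:
60 + 120 = 180 miles

180 miles


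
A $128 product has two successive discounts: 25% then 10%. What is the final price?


First discount:
25% of $128 = $32
Price after first discount:
$128 - $32 = $96
Second discount:
10% of $96 = $9.60
Final price:
$96 - $9.60 = $86.40

$86.40


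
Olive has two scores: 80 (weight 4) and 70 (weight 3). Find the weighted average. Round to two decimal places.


Weighted sum:
4 x 80 + 3 x 70 = 530
Total weight:
4 + 3 = 7
Weighted average:
530 / 7 = 75.7142... ≈ 75.71

75.71


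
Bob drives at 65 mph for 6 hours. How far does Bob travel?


Use the formula: distance = speed x time
Speed = 65 mph, Time = 6 hours
65 x 6 = 390 miles

390 miles


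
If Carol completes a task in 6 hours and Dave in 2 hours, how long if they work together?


Carol's rate: 1/6 of the job per hour
Dave's rate: 1/2 of the job per hour
Combined rate: 1/6 + 1/2 = 2/3 per hour
Time = 1 / (2/3) = 3/2 = 1.5 hours

1.5 hours


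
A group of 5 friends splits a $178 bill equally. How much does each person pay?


Total bill: $178
Number of people: 5
Each pays: $178 / 5 = $35.60

$35.60


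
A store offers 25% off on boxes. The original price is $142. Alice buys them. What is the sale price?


Calculate the discount amount:
25% of $142 = $35.50
Subtract from original:
$142 - $35.50 = $106.50

$106.50


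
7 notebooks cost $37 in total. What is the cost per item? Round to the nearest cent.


Total cost: $37
Number of items: 7
Unit price: $37 / 7 = $5.2857... ≈ $5.29

$5.29


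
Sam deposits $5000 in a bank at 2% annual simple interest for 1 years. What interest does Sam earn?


Use the formula I = P x R x T / 100
P x R x T = 5000 x 2 x 1 = 10000
I = 10000 / 100 = $100

$100


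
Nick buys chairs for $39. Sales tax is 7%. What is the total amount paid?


Calculate the tax:
7% of $39 = $2.73
Add tax to price:
$39 + $2.73 = $41.73

$41.73


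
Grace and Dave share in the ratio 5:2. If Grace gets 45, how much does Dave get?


Find the multiplier:
45 / 5 = 9
Apply to Dave's share:
2 x 9 = 18

18


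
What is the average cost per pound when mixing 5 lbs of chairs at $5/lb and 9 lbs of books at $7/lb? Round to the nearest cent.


Cost of chairs:
5 x $5 = $25
Cost of books:
9 x $7 = $63
Total cost: $25 + $63 = $88
Total weight: 14 lbs
Average: $88 / 14 = $6.2857... ≈ $6.29/lb

$6.29/lb


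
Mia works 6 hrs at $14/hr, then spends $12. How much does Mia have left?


Calculate earnings:
6 x $14 = $84
Subtract spending:
$84 - $12 = $72

$72


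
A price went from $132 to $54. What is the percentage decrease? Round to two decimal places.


Find the absolute change:
|54 - 132| = 78
Divide by original and multiply by 100:
78 / 132 x 100 = 59.0909...% ≈ 59.09%

59.09%


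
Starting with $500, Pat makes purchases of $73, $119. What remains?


Add up expenses:
$73 + $119 = $192
Subtract from budget:
$500 - $192 = $308

$308


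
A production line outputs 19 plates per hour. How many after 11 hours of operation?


Production rate: 19 plates per hour
Time: 11 hours
Total: 19 x 11 = 209 plates

209 plates


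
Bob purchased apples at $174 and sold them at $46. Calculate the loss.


Selling price = $46
Cost price = $174
Loss = cost price - selling price:
Loss = $174 - $46 = $128

$128


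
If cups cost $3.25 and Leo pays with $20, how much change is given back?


Start with the amount paid:
$20
Subtract the price:
$20 - $3.25 = $16.75

$16.75


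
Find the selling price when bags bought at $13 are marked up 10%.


Calculate the markup amount:
10% of $13 = $1.30
Add to cost:
$13 + $1.30 = $14.30

$14.30


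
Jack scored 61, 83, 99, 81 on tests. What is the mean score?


Add the scores:
61 + 83 + 99 + 81 = 324
Divide by the number of tests:
324 / 4 = 81

81


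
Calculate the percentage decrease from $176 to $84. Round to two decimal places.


Find the absolute change:
|84 - 176| = 92
Divide by original and multiply by 100:
92 / 176 x 100 = 52.2727...% ≈ 52.27%

52.27%


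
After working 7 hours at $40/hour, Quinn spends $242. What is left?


Calculate earnings:
7 x $40 = $280
Subtract spending:
$280 - $242 = $38

$38


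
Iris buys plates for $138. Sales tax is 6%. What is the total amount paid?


Calculate the tax:
6% of $138 = $8.28
Add tax to price:
$138 + $8.28 = $146.28

$146.28


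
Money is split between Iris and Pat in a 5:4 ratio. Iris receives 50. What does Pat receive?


Find the multiplier:
50 / 5 = 10
Apply to Pat's share:
4 x 10 = 40

40


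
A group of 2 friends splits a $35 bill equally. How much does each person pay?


Total bill: $35
Number of people: 2
Each pays: $35 / 2 = $17.50

$17.50


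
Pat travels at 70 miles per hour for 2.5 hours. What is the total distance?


Use the formula: distance = speed x time
Speed = 70 mph, Time = 2.5 hours
70 x 2.5 = 175 miles

175 miles


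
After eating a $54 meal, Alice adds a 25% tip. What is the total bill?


Calculate the tip:
25% of $54 = $13.50
Add tip to meal cost:
$54 + $13.50 = $67.50

$67.50


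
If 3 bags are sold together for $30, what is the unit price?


Total cost: $30
Number of items: 3
Unit price: $30 / 3 = $10

$10


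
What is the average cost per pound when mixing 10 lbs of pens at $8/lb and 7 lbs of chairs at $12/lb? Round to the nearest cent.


Cost of pens:
10 x $8 = $80
Cost of chairs:
7 x $12 = $84
Total cost: $80 + $84 = $164
Total weight: 17 lbs
Average: $164 / 17 = $9.6470... ≈ $9.65/lb

$9.65/lb


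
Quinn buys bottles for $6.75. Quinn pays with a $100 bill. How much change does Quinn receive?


Start with the amount paid:
$100
Subtract the price:
$100 - $6.75 = $93.25

$93.25


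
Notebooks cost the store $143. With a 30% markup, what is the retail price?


Calculate the markup amount:
30% of $143 = $42.90
Add to cost:
$143 + $42.90 = $185.90

$185.90


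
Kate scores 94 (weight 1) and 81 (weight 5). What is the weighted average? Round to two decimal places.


Weighted sum:
1 x 94 + 5 x 81 = 499
Total weight:
1 + 5 = 6
Weighted average:
499 / 6 = 83.1666... ≈ 83.17

83.17


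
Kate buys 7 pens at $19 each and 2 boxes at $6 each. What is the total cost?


Cost of pens:
7 x $19 = $133
Cost of boxes:
2 x $6 = $12
Add both:
$133 + $12 = $145

$145


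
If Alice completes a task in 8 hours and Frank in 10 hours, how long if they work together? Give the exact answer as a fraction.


Alice's rate: 1/8 of the job per hour
Frank's rate: 1/10 of the job per hour
Combined rate: 1/8 + 1/10 = 9/40 per hour
Time = 1 / (9/40) = 40/9 hours (≈ 4.44 hours)

40/9 hours


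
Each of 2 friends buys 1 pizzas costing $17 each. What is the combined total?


Cost per person:
1 x $17 = $17
Group total:
2 x $17 = $34

$34


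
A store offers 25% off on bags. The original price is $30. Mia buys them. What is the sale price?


Calculate the discount amount:
25% of $30 = $7.50
Subtract from original:
$30 - $7.50 = $22.50

$22.50


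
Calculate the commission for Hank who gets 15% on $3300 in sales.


Convert rate to decimal:
15% = 0.15
Multiply by sales:
$3300 x 0.15 = $495

$495


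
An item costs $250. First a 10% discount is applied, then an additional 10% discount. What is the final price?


First discount:
10% of $250 = $25
Price after first discount:
$250 - $25 = $225
Second discount:
10% of $225 = $22.50
Final price:
$225 - $22.50 = $202.50

$202.50


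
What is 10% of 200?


Convert percentage to decimal:
10% = 0.1
Multiply:
200 x 0.1 = 20

20


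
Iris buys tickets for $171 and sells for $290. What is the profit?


Selling price = $290
Cost price = $171
Profit = selling price - cost price:
Profit = $290 - $171 = $119

$119


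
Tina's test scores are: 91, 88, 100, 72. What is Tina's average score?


Add the scores:
91 + 88 + 100 + 72 = 351
Divide by the number of tests:
351 / 4 = 87.75

87.75


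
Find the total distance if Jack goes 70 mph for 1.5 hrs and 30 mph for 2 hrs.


Leg 1 distance:
70 x 1.5 = 105 miles
Leg 2 distance:
30 x 2 = 60 miles
Total distance:
105 + 60 = 165 miles

165 miles


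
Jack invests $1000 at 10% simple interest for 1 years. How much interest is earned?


Use the formula I = P x R x T / 100
P x R x T = 1000 x 10 x 1 = 10000
I = 10000 / 100 = $100

$100


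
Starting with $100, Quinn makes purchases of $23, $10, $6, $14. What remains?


Add up expenses:
$23 + $10 + $6 + $14 = $53
Subtract from budget:
$100 - $53 = $47

$47


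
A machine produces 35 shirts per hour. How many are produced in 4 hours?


Production rate: 35 shirts per hour
Time: 4 hours
Total: 35 x 4 = 140 shirts

140 shirts


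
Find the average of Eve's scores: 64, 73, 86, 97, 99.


Add the scores:
64 + 73 + 86 + 97 + 99 = 419
Divide by the number of tests:
419 / 5 = 83.8

83.8


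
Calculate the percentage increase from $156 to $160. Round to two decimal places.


Find the absolute change:
|160 - 156| = 4
Divide by original and multiply by 100:
4 / 156 x 100 = 2.5641...% ≈ 2.56%

2.56%


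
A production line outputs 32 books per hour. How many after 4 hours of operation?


Production rate: 32 books per hour
Time: 4 hours
Total: 32 x 4 = 128 books

128 books


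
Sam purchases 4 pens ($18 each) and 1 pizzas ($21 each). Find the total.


Cost of pens:
4 x $18 = $72
Cost of pizzas:
1 x $21 = $21
Add both:
$72 + $21 = $93

$93


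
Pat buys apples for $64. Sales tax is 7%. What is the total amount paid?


Calculate the tax:
7% of $64 = $4.48
Add tax to price:
$64 + $4.48 = $68.48

$68.48


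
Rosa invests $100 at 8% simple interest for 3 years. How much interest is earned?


Use the formula I = P x R x T / 100
P x R x T = 100 x 8 x 3 = 2400
I = 2400 / 100 = $24

$24


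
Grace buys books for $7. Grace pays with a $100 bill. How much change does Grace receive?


Start with the amount paid:
$100
Subtract the price:
$100 - $7 = $93

$93
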